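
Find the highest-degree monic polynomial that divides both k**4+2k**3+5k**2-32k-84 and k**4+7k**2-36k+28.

k**2+3k+14

Euclidean algorithm in ℚ[k]:
  k**4+2k**3+5k**2-32k-84 = (k**4+7k**2-36k+28) + (2k**3-2k**2+4k-112)
  k**4+7k**2-36k+28 = ((1/2)k+1/2)(2k**3-2k**2+4k-112) + (6k**2+18k+84)
  2k**3-2k**2+4k-112 = ((1/3)k-4/3)(6k**2+18k+84) + (0)
Last nonzero remainder: 6k**2+18k+84. Dividing through by 6 gives the monic gcd k**2+3k+14.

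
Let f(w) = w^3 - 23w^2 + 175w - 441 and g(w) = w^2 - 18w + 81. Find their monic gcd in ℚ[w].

Apply the Euclidean algorithm:
  w^3 - 23w^2 + 175w - 441 = (w - 5)(w^2 - 18w + 81) + (4w - 36)
  w^2 - 18w + 81 = ((1/4)w - 9/4)(4w - 36) + (0)
Last nonzero remainder: 4w - 36. Dividing through by 4 gives the monic gcd w - 9.

w - 9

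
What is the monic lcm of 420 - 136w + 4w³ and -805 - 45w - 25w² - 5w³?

Euclidean algorithm in ℚ[w]:
  4w³ - 136w + 420 = (-4/5)(-5w³ - 25w² - 45w - 805) + (-20w² - 172w - 224)
  -5w³ - 25w² - 45w - 805 = ((1/4)w - 9/10)(-20w² - 172w - 224) + (-(719/5)w - 5033/5)
  -20w² - 172w - 224 = ((100/719)w + 160/719)(-(719/5)w - 5033/5) + (0)
Last nonzero remainder: -(719/5)w - 5033/5. Dividing through by -719/5 gives the monic gcd w + 7.
Then lcm(f, g) = f·g / gcd(f, g); expanding and making the result monic gives the answer.

2415 - 992w + 173w² - 11w³ - 2w⁴ + w⁵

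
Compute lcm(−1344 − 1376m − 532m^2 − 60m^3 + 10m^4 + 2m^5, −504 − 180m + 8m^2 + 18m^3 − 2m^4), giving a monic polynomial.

4032 + 3456m + 908m^2 − 86m^3 − 60m^4 − m^5 + m^6

Repeated division with remainder:
  2m^5 + 10m^4 − 60m^3 − 532m^2 − 1376m − 1344 = (−m − 14)(−2m^4 + 18m^3 + 8m^2 − 180m − 504) + (200m^3 − 600m^2 − 4400m − 8400)
  −2m^4 + 18m^3 + 8m^2 − 180m − 504 = (−(1/100)m + 3/50)(200m^3 − 600m^2 − 4400m − 8400) + (0)
Last nonzero remainder: 200m^3 − 600m^2 − 4400m − 8400. Dividing through by 200 gives the monic gcd m^3 − 3m^2 − 22m − 42.
Then lcm(f, g) = f·g / gcd(f, g); expanding and making the result monic gives the answer.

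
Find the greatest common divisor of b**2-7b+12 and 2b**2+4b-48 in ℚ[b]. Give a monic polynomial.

b-4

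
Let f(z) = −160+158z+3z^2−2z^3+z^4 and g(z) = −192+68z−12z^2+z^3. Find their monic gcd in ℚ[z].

Repeated division with remainder:
  z^4−2z^3+3z^2+158z−160 = (z+10)(z^3−12z^2+68z−192) + (55z^2−330z+1760)
  z^3−12z^2+68z−192 = ((1/55)z−6/55)(55z^2−330z+1760) + (0)
Last nonzero remainder: 55z^2−330z+1760. Dividing through by 55 gives the monic gcd z^2−6z+32.

32−6z+z^2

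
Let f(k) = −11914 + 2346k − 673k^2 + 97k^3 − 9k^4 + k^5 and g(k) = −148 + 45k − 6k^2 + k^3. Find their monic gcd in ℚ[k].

37 − 2k + k^2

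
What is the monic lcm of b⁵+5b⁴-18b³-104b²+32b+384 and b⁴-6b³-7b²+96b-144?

b⁷-b⁶-39b⁵+49b⁴+494b³-744b²-2016b+3456

Apply the Euclidean algorithm:
  b⁵+5b⁴-18b³-104b²+32b+384 = (b+11)(b⁴-6b³-7b²+96b-144) + (55b³-123b²-880b+1968)
  b⁴-6b³-7b²+96b-144 = ((1/55)b-207/3025)(55b³-123b²-880b+1968) + ((1764/3025)b²-28224/3025)
  55b³-123b²-880b+1968 = ((166375/1764)b-124025/588)((1764/3025)b²-28224/3025) + (0)
Last nonzero remainder: (1764/3025)b²-28224/3025. Dividing through by 1764/3025 gives the monic gcd b²-16.
Then lcm(f, g) = f·g / gcd(f, g); expanding and making the result monic gives the answer.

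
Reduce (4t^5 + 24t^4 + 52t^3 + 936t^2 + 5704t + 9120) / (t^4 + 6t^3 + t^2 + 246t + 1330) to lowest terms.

By polynomial division,
  4t^5 + 24t^4 + 52t^3 + 936t^2 + 5704t + 9120 = (4t)(t^4 + 6t^3 + t^2 + 246t + 1330) + (48t^3 - 48t^2 + 384t + 9120)
  t^4 + 6t^3 + t^2 + 246t + 1330 = ((1/48)t + 7/48)(48t^3 - 48t^2 + 384t + 9120) + (0)
Last nonzero remainder: 48t^3 - 48t^2 + 384t + 9120. Dividing through by 48 gives the monic gcd t^3 - t^2 + 8t + 190.
Cancel t^3 - t^2 + 8t + 190 from numerator and denominator to get the reduced form.

(4t^2 + 28t + 48)/(t + 7)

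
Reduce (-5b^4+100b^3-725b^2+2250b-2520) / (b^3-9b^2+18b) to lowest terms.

By polynomial division,
  -5b^4+100b^3-725b^2+2250b-2520 = (-5b+55)(b^3-9b^2+18b) + (-140b^2+1260b-2520)
  b^3-9b^2+18b = (-(1/140)b)(-140b^2+1260b-2520) + (0)
Last nonzero remainder: -140b^2+1260b-2520. Dividing through by -140 gives the monic gcd b^2-9b+18.
Cancel b^2-9b+18 from numerator and denominator to get the reduced form.

(-5b^2+55b-140)/(b)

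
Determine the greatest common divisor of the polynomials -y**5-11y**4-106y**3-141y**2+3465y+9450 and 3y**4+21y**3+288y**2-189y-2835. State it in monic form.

y**3+10y**2+126y+315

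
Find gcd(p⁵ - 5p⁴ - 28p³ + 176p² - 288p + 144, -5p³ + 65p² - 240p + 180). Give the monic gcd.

Euclidean algorithm in ℚ[p]:
  p⁵ - 5p⁴ - 28p³ + 176p² - 288p + 144 = (-(1/5)p² - (8/5)p - 28/5)(-5p³ + 65p² - 240p + 180) + (192p² - 1344p + 1152)
  -5p³ + 65p² - 240p + 180 = (-(5/192)p + 5/32)(192p² - 1344p + 1152) + (0)
Last nonzero remainder: 192p² - 1344p + 1152. Dividing through by 192 gives the monic gcd p² - 7p + 6.

p² - 7p + 6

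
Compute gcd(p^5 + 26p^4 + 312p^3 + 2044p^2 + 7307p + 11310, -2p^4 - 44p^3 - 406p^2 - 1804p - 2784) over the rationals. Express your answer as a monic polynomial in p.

Repeated division with remainder:
  p^5 + 26p^4 + 312p^3 + 2044p^2 + 7307p + 11310 = (-(1/2)p - 2)(-2p^4 - 44p^3 - 406p^2 - 1804p - 2784) + (21p^3 + 330p^2 + 2307p + 5742)
  -2p^4 - 44p^3 - 406p^2 - 1804p - 2784 = (-(2/21)p - 88/147)(21p^3 + 330p^2 + 2307p + 5742) + ((552/49)p^2 + (6072/49)p + 32016/49)
  21p^3 + 330p^2 + 2307p + 5742 = ((343/184)p + 1617/184)((552/49)p^2 + (6072/49)p + 32016/49) + (0)
Last nonzero remainder: (552/49)p^2 + (6072/49)p + 32016/49. Dividing through by 552/49 gives the monic gcd p^2 + 11p + 58.

p^2 + 11p + 58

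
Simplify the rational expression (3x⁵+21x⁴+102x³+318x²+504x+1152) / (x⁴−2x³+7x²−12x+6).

Repeated division with remainder:
  3x⁵+21x⁴+102x³+318x²+504x+1152 = (3x+27)(x⁴−2x³+7x²−12x+6) + (135x³+165x²+810x+990)
  x⁴−2x³+7x²−12x+6 = ((1/135)x−29/1215)(135x³+165x²+810x+990) + ((400/81)x²+800/27)
  135x³+165x²+810x+990 = ((2187/80)x+2673/80)((400/81)x²+800/27) + (0)
Last nonzero remainder: (400/81)x²+800/27. Dividing through by 400/81 gives the monic gcd x²+6.
Cancel x²+6 from numerator and denominator to get the reduced form.

(3x³+21x²+84x+192)/(x²−2x+1)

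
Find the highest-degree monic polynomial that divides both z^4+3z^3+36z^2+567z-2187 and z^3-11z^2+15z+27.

z-3

Repeated division with remainder:
  z^4+3z^3+36z^2+567z-2187 = (z+14)(z^3-11z^2+15z+27) + (175z^2+330z-2565)
  z^3-11z^2+15z+27 = ((1/175)z-451/6125)(175z^2+330z-2565) + ((66096/1225)z-198288/1225)
  175z^2+330z-2565 = ((214375/66096)z+116375/7344)((66096/1225)z-198288/1225) + (0)
Last nonzero remainder: (66096/1225)z-198288/1225. Dividing through by 66096/1225 gives the monic gcd z-3.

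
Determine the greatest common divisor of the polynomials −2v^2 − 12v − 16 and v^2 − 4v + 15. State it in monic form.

Repeated division with remainder:
  −2v^2 − 12v − 16 = (−2)(v^2 − 4v + 15) + (−20v + 14)
  v^2 − 4v + 15 = (−(1/20)v + 33/200)(−20v + 14) + (1269/100)
  −20v + 14 = (−(2000/1269)v + 1400/1269)(1269/100) + (0)
The last nonzero remainder is the constant 1269/100, so the polynomials are coprime and gcd = 1.

1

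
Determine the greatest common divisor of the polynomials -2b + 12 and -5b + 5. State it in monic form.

1

Apply the Euclidean algorithm:
  -2b + 12 = (2/5)(-5b + 5) + (10)
  -5b + 5 = (-(1/2)b + 1/2)(10) + (0)
The last nonzero remainder is the constant 10, so the polynomials are coprime and gcd = 1.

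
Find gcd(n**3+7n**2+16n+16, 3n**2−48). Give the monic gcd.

n+4

Euclidean algorithm in ℚ[n]:
  n**3+7n**2+16n+16 = ((1/3)n+7/3)(3n**2−48) + (32n+128)
  3n**2−48 = ((3/32)n−3/8)(32n+128) + (0)
Last nonzero remainder: 32n+128. Dividing through by 32 gives the monic gcd n+4.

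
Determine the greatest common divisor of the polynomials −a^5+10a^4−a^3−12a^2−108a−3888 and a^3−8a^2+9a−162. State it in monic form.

a^3−8a^2+9a−162

By polynomial division,
  −a^5+10a^4−a^3−12a^2−108a−3888 = (−a^2+2a+24)(a^3−8a^2+9a−162) + (0)
The last nonzero remainder a^3−8a^2+9a−162 is already monic.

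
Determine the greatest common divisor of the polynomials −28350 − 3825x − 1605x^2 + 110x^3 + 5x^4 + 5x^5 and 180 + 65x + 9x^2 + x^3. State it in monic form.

45 + 5x + x^2

Euclidean algorithm in ℚ[x]:
  5x^5 + 5x^4 + 110x^3 − 1605x^2 − 3825x − 28350 = (5x^2 − 40x + 145)(x^3 + 9x^2 + 65x + 180) + (−1210x^2 − 6050x − 54450)
  x^3 + 9x^2 + 65x + 180 = (−(1/1210)x − 2/605)(−1210x^2 − 6050x − 54450) + (0)
Last nonzero remainder: −1210x^2 − 6050x − 54450. Dividing through by −1210 gives the monic gcd x^2 + 5x + 45.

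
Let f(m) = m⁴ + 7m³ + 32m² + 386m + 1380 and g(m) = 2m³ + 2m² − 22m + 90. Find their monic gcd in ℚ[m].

m + 5

By polynomial division,
  m⁴ + 7m³ + 32m² + 386m + 1380 = ((1/2)m + 3)(2m³ + 2m² − 22m + 90) + (37m² + 407m + 1110)
  2m³ + 2m² − 22m + 90 = ((2/37)m − 20/37)(37m² + 407m + 1110) + (138m + 690)
  37m² + 407m + 1110 = ((37/138)m + 37/23)(138m + 690) + (0)
Last nonzero remainder: 138m + 690. Dividing through by 138 gives the monic gcd m + 5.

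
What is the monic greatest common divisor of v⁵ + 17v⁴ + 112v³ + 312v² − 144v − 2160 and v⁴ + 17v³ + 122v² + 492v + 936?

Repeated division with remainder:
  v⁵ + 17v⁴ + 112v³ + 312v² − 144v − 2160 = (v)(v⁴ + 17v³ + 122v² + 492v + 936) + (−10v³ − 180v² − 1080v − 2160)
  v⁴ + 17v³ + 122v² + 492v + 936 = (−(1/10)v + 1/10)(−10v³ − 180v² − 1080v − 2160) + (32v² + 384v + 1152)
  −10v³ − 180v² − 1080v − 2160 = (−(5/16)v − 15/8)(32v² + 384v + 1152) + (0)
Last nonzero remainder: 32v² + 384v + 1152. Dividing through by 32 gives the monic gcd v² + 12v + 36.

v² + 12v + 36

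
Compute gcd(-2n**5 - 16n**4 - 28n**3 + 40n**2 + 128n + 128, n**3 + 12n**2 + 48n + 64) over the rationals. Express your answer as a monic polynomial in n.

n**2 + 8n + 16

Apply the Euclidean algorithm:
  -2n**5 - 16n**4 - 28n**3 + 40n**2 + 128n + 128 = (-2n**2 + 8n - 28)(n**3 + 12n**2 + 48n + 64) + (120n**2 + 960n + 1920)
  n**3 + 12n**2 + 48n + 64 = ((1/120)n + 1/30)(120n**2 + 960n + 1920) + (0)
Last nonzero remainder: 120n**2 + 960n + 1920. Dividing through by 120 gives the monic gcd n**2 + 8n + 16.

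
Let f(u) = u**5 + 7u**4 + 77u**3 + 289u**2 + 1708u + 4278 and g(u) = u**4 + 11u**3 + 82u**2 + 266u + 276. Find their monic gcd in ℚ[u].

u**3 + 9u**2 + 64u + 138

Repeated division with remainder:
  u**5 + 7u**4 + 77u**3 + 289u**2 + 1708u + 4278 = (u − 4)(u**4 + 11u**3 + 82u**2 + 266u + 276) + (39u**3 + 351u**2 + 2496u + 5382)
  u**4 + 11u**3 + 82u**2 + 266u + 276 = ((1/39)u + 2/39)(39u**3 + 351u**2 + 2496u + 5382) + (0)
Last nonzero remainder: 39u**3 + 351u**2 + 2496u + 5382. Dividing through by 39 gives the monic gcd u**3 + 9u**2 + 64u + 138.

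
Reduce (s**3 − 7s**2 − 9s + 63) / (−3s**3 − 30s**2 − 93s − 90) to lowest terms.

(−s**2 + 10s − 21)/(3s**2 + 21s + 30)

By polynomial division,
  s**3 − 7s**2 − 9s + 63 = (−1/3)(−3s**3 − 30s**2 − 93s − 90) + (−17s**2 − 40s + 33)
  −3s**3 − 30s**2 − 93s − 90 = ((3/17)s + 390/289)(−17s**2 − 40s + 33) + (−(12960/289)s − 38880/289)
  −17s**2 − 40s + 33 = ((4913/12960)s − 3179/12960)(−(12960/289)s − 38880/289) + (0)
Last nonzero remainder: −(12960/289)s − 38880/289. Dividing through by −12960/289 gives the monic gcd s + 3.
Cancel s + 3 from numerator and denominator to get the reduced form.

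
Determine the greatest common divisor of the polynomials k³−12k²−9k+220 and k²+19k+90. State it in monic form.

1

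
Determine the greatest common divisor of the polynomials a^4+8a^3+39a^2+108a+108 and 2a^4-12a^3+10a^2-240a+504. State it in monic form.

a^2+3a+18

Apply the Euclidean algorithm:
  a^4+8a^3+39a^2+108a+108 = (1/2)(2a^4-12a^3+10a^2-240a+504) + (14a^3+34a^2+228a-144)
  2a^4-12a^3+10a^2-240a+504 = ((1/7)a-59/49)(14a^3+34a^2+228a-144) + ((900/49)a^2+(2700/49)a+16200/49)
  14a^3+34a^2+228a-144 = ((343/450)a-98/225)((900/49)a^2+(2700/49)a+16200/49) + (0)
Last nonzero remainder: (900/49)a^2+(2700/49)a+16200/49. Dividing through by 900/49 gives the monic gcd a^2+3a+18.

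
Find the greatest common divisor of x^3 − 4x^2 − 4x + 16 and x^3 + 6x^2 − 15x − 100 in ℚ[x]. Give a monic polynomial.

By polynomial division,
  x^3 − 4x^2 − 4x + 16 = (x^3 + 6x^2 − 15x − 100) + (−10x^2 + 11x + 116)
  x^3 + 6x^2 − 15x − 100 = (−(1/10)x − 71/100)(−10x^2 + 11x + 116) + ((441/100)x − 441/25)
  −10x^2 + 11x + 116 = (−(1000/441)x − 2900/441)((441/100)x − 441/25) + (0)
Last nonzero remainder: (441/100)x − 441/25. Dividing through by 441/100 gives the monic gcd x − 4.

x − 4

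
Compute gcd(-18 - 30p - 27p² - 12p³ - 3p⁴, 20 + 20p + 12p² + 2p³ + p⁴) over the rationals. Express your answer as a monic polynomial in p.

Repeated division with remainder:
  -3p⁴ - 12p³ - 27p² - 30p - 18 = (-3)(p⁴ + 2p³ + 12p² + 20p + 20) + (-6p³ + 9p² + 30p + 42)
  p⁴ + 2p³ + 12p² + 20p + 20 = (-(1/6)p - 7/12)(-6p³ + 9p² + 30p + 42) + ((89/4)p² + (89/2)p + 89/2)
  -6p³ + 9p² + 30p + 42 = (-(24/89)p + 84/89)((89/4)p² + (89/2)p + 89/2) + (0)
Last nonzero remainder: (89/4)p² + (89/2)p + 89/2. Dividing through by 89/4 gives the monic gcd p² + 2p + 2.

2 + 2p + p²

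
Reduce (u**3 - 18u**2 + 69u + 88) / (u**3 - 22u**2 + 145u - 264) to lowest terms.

Euclidean algorithm in ℚ[u]:
  u**3 - 18u**2 + 69u + 88 = (u**3 - 22u**2 + 145u - 264) + (4u**2 - 76u + 352)
  u**3 - 22u**2 + 145u - 264 = ((1/4)u - 3/4)(4u**2 - 76u + 352) + (0)
Last nonzero remainder: 4u**2 - 76u + 352. Dividing through by 4 gives the monic gcd u**2 - 19u + 88.
Cancel u**2 - 19u + 88 from numerator and denominator to get the reduced form.

(u + 1)/(u - 3)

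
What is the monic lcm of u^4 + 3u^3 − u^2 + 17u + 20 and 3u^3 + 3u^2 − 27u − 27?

u^6 + 3u^5 − 10u^4 − 10u^3 + 29u^2 − 153u − 180

Euclidean algorithm in ℚ[u]:
  u^4 + 3u^3 − u^2 + 17u + 20 = ((1/3)u + 2/3)(3u^3 + 3u^2 − 27u − 27) + (6u^2 + 44u + 38)
  3u^3 + 3u^2 − 27u − 27 = ((1/2)u − 19/6)(6u^2 + 44u + 38) + ((280/3)u + 280/3)
  6u^2 + 44u + 38 = ((9/140)u + 57/140)((280/3)u + 280/3) + (0)
Last nonzero remainder: (280/3)u + 280/3. Dividing through by 280/3 gives the monic gcd u + 1.
Then lcm(f, g) = f·g / gcd(f, g); expanding and making the result monic gives the answer.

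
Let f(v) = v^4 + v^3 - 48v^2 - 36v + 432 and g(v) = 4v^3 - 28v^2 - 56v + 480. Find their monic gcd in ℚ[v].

v^2 - 2v - 24

Apply the Euclidean algorithm:
  v^4 + v^3 - 48v^2 - 36v + 432 = ((1/4)v + 2)(4v^3 - 28v^2 - 56v + 480) + (22v^2 - 44v - 528)
  4v^3 - 28v^2 - 56v + 480 = ((2/11)v - 10/11)(22v^2 - 44v - 528) + (0)
Last nonzero remainder: 22v^2 - 44v - 528. Dividing through by 22 gives the monic gcd v^2 - 2v - 24.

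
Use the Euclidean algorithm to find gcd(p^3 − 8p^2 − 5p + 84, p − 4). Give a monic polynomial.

p − 4

By polynomial division,
  p^3 − 8p^2 − 5p + 84 = (p^2 − 4p − 21)(p − 4) + (0)
The last nonzero remainder p − 4 is already monic.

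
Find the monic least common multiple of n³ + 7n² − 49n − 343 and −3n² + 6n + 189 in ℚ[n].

Euclidean algorithm in ℚ[n]:
  n³ + 7n² − 49n − 343 = (−(1/3)n − 3)(−3n² + 6n + 189) + (32n + 224)
  −3n² + 6n + 189 = (−(3/32)n + 27/32)(32n + 224) + (0)
Last nonzero remainder: 32n + 224. Dividing through by 32 gives the monic gcd n + 7.
Then lcm(f, g) = f·g / gcd(f, g); expanding and making the result monic gives the answer.

n⁴ − 2n³ − 112n² + 98n + 3087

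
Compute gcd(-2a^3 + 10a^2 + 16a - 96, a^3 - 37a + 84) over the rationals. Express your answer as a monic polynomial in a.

a - 4

Apply the Euclidean algorithm:
  -2a^3 + 10a^2 + 16a - 96 = (-2)(a^3 - 37a + 84) + (10a^2 - 58a + 72)
  a^3 - 37a + 84 = ((1/10)a + 29/50)(10a^2 - 58a + 72) + (-(264/25)a + 1056/25)
  10a^2 - 58a + 72 = (-(125/132)a + 75/44)(-(264/25)a + 1056/25) + (0)
Last nonzero remainder: -(264/25)a + 1056/25. Dividing through by -264/25 gives the monic gcd a - 4.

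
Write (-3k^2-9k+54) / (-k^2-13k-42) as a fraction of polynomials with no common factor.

(3k-9)/(k+7)

Repeated division with remainder:
  -3k^2-9k+54 = (3)(-k^2-13k-42) + (30k+180)
  -k^2-13k-42 = (-(1/30)k-7/30)(30k+180) + (0)
Last nonzero remainder: 30k+180. Dividing through by 30 gives the monic gcd k+6.
Cancel k+6 from numerator and denominator to get the reduced form.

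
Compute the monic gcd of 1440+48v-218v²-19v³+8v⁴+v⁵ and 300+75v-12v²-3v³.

By polynomial division,
  v⁵+8v⁴-19v³-218v²+48v+1440 = (-(1/3)v²-(4/3)v+10/3)(-3v³-12v²+75v+300) + (22v²+198v+440)
  -3v³-12v²+75v+300 = (-(3/22)v+15/22)(22v²+198v+440) + (0)
Last nonzero remainder: 22v²+198v+440. Dividing through by 22 gives the monic gcd v²+9v+20.

20+9v+v²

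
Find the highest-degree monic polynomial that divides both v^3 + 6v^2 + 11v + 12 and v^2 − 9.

1

Apply the Euclidean algorithm:
  v^3 + 6v^2 + 11v + 12 = (v + 6)(v^2 − 9) + (20v + 66)
  v^2 − 9 = ((1/20)v − 33/200)(20v + 66) + (189/100)
  20v + 66 = ((2000/189)v + 2200/63)(189/100) + (0)
The last nonzero remainder is the constant 189/100, so the polynomials are coprime and gcd = 1.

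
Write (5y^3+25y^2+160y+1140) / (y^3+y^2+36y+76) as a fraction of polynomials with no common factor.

(5y+30)/(y+2)

By polynomial division,
  5y^3+25y^2+160y+1140 = (5)(y^3+y^2+36y+76) + (20y^2−20y+760)
  y^3+y^2+36y+76 = ((1/20)y+1/10)(20y^2−20y+760) + (0)
Last nonzero remainder: 20y^2−20y+760. Dividing through by 20 gives the monic gcd y^2−y+38.
Cancel y^2−y+38 from numerator and denominator to get the reduced form.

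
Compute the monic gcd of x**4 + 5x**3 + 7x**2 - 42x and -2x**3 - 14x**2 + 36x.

Repeated division with remainder:
  x**4 + 5x**3 + 7x**2 - 42x = (-(1/2)x + 1)(-2x**3 - 14x**2 + 36x) + (39x**2 - 78x)
  -2x**3 - 14x**2 + 36x = (-(2/39)x - 6/13)(39x**2 - 78x) + (0)
Last nonzero remainder: 39x**2 - 78x. Dividing through by 39 gives the monic gcd x**2 - 2x.

x**2 - 2x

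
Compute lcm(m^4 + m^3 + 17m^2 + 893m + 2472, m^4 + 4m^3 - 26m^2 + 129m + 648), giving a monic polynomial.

m^6 - 6m^5 + 37m^4 + 801m^3 - 3320m^2 + 6807m + 66744

Euclidean algorithm in ℚ[m]:
  m^4 + m^3 + 17m^2 + 893m + 2472 = (m^4 + 4m^3 - 26m^2 + 129m + 648) + (-3m^3 + 43m^2 + 764m + 1824)
  m^4 + 4m^3 - 26m^2 + 129m + 648 = (-(1/3)m - 55/9)(-3m^3 + 43m^2 + 764m + 1824) + ((4423/9)m^2 + (48653/9)m + 35384/3)
  -3m^3 + 43m^2 + 764m + 1824 = (-(27/4423)m + 684/4423)((4423/9)m^2 + (48653/9)m + 35384/3) + (0)
Last nonzero remainder: (4423/9)m^2 + (48653/9)m + 35384/3. Dividing through by 4423/9 gives the monic gcd m^2 + 11m + 24.
Then lcm(f, g) = f·g / gcd(f, g); expanding and making the result monic gives the answer.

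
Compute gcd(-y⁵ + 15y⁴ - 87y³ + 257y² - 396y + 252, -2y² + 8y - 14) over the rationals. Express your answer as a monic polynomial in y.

Euclidean algorithm in ℚ[y]:
  -y⁵ + 15y⁴ - 87y³ + 257y² - 396y + 252 = ((1/2)y³ - (11/2)y² + 18y - 18)(-2y² + 8y - 14) + (0)
Last nonzero remainder: -2y² + 8y - 14. Dividing through by -2 gives the monic gcd y² - 4y + 7.

y² - 4y + 7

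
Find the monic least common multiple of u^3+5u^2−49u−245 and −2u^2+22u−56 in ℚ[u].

u^4+u^3−69u^2−49u+980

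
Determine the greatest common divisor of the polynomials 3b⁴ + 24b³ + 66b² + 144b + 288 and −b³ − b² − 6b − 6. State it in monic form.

Repeated division with remainder:
  3b⁴ + 24b³ + 66b² + 144b + 288 = (−3b − 21)(−b³ − b² − 6b − 6) + (27b² + 162)
  −b³ − b² − 6b − 6 = (−(1/27)b − 1/27)(27b² + 162) + (0)
Last nonzero remainder: 27b² + 162. Dividing through by 27 gives the monic gcd b² + 6.

b² + 6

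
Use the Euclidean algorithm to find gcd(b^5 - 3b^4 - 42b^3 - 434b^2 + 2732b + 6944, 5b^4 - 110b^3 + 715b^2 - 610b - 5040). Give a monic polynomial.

Apply the Euclidean algorithm:
  b^5 - 3b^4 - 42b^3 - 434b^2 + 2732b + 6944 = ((1/5)b + 19/5)(5b^4 - 110b^3 + 715b^2 - 610b - 5040) + (233b^3 - 3029b^2 + 6058b + 26096)
  5b^4 - 110b^3 + 715b^2 - 610b - 5040 = ((5/233)b - 45/233)(233b^3 - 3029b^2 + 6058b + 26096) + (0)
Last nonzero remainder: 233b^3 - 3029b^2 + 6058b + 26096. Dividing through by 233 gives the monic gcd b^3 - 13b^2 + 26b + 112.

b^3 - 13b^2 + 26b + 112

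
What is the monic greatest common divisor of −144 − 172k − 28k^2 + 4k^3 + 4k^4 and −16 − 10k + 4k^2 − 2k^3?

1 + k

Apply the Euclidean algorithm:
  4k^4 + 4k^3 − 28k^2 − 172k − 144 = (−2k − 6)(−2k^3 + 4k^2 − 10k − 16) + (−24k^2 − 264k − 240)
  −2k^3 + 4k^2 − 10k − 16 = ((1/12)k − 13/12)(−24k^2 − 264k − 240) + (−276k − 276)
  −24k^2 − 264k − 240 = ((2/23)k + 20/23)(−276k − 276) + (0)
Last nonzero remainder: −276k − 276. Dividing through by −276 gives the monic gcd k + 1.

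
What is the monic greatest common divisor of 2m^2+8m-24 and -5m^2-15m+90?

m+6

Repeated division with remainder:
  2m^2+8m-24 = (-2/5)(-5m^2-15m+90) + (2m+12)
  -5m^2-15m+90 = (-(5/2)m+15/2)(2m+12) + (0)
Last nonzero remainder: 2m+12. Dividing through by 2 gives the monic gcd m+6.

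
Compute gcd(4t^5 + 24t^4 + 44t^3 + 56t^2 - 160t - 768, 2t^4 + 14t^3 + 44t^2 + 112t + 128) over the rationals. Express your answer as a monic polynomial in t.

t^3 + 5t^2 + 12t + 32

Repeated division with remainder:
  4t^5 + 24t^4 + 44t^3 + 56t^2 - 160t - 768 = (2t - 2)(2t^4 + 14t^3 + 44t^2 + 112t + 128) + (-16t^3 - 80t^2 - 192t - 512)
  2t^4 + 14t^3 + 44t^2 + 112t + 128 = (-(1/8)t - 1/4)(-16t^3 - 80t^2 - 192t - 512) + (0)
Last nonzero remainder: -16t^3 - 80t^2 - 192t - 512. Dividing through by -16 gives the monic gcd t^3 + 5t^2 + 12t + 32.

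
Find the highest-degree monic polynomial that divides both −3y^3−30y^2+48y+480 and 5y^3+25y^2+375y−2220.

y−4

By polynomial division,
  −3y^3−30y^2+48y+480 = (−3/5)(5y^3+25y^2+375y−2220) + (−15y^2+273y−852)
  5y^3+25y^2+375y−2220 = (−(1/3)y−116/15)(−15y^2+273y−852) + ((11011/5)y−44044/5)
  −15y^2+273y−852 = (−(75/11011)y+1065/11011)((11011/5)y−44044/5) + (0)
Last nonzero remainder: (11011/5)y−44044/5. Dividing through by 11011/5 gives the monic gcd y−4.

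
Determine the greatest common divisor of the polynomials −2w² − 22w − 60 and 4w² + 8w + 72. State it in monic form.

1

Apply the Euclidean algorithm:
  −2w² − 22w − 60 = (−1/2)(4w² + 8w + 72) + (−18w − 24)
  4w² + 8w + 72 = (−(2/9)w − 4/27)(−18w − 24) + (616/9)
  −18w − 24 = (−(81/308)w − 27/77)(616/9) + (0)
The last nonzero remainder is the constant 616/9, so the polynomials are coprime and gcd = 1.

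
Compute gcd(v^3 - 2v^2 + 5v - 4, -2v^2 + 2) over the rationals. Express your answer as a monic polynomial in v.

v - 1

Repeated division with remainder:
  v^3 - 2v^2 + 5v - 4 = (-(1/2)v + 1)(-2v^2 + 2) + (6v - 6)
  -2v^2 + 2 = (-(1/3)v - 1/3)(6v - 6) + (0)
Last nonzero remainder: 6v - 6. Dividing through by 6 gives the monic gcd v - 1.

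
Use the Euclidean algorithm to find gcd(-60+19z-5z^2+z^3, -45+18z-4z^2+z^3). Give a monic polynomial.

15-z+z^2

Apply the Euclidean algorithm:
  z^3-5z^2+19z-60 = (z^3-4z^2+18z-45) + (-z^2+z-15)
  z^3-4z^2+18z-45 = (-z+3)(-z^2+z-15) + (0)
Last nonzero remainder: -z^2+z-15. Dividing through by -1 gives the monic gcd z^2-z+15.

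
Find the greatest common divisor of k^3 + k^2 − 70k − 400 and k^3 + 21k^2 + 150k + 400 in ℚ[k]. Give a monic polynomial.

Repeated division with remainder:
  k^3 + k^2 − 70k − 400 = (k^3 + 21k^2 + 150k + 400) + (−20k^2 − 220k − 800)
  k^3 + 21k^2 + 150k + 400 = (−(1/20)k − 1/2)(−20k^2 − 220k − 800) + (0)
Last nonzero remainder: −20k^2 − 220k − 800. Dividing through by −20 gives the monic gcd k^2 + 11k + 40.

k^2 + 11k + 40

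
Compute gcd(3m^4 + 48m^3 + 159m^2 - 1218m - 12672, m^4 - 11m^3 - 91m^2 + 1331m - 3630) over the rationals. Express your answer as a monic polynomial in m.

m^2 + 5m - 66

Repeated division with remainder:
  3m^4 + 48m^3 + 159m^2 - 1218m - 12672 = (3)(m^4 - 11m^3 - 91m^2 + 1331m - 3630) + (81m^3 + 432m^2 - 5211m - 1782)
  m^4 - 11m^3 - 91m^2 + 1331m - 3630 = ((1/81)m - 49/243)(81m^3 + 432m^2 - 5211m - 1782) + ((544/9)m^2 + (2720/9)m - 11968/3)
  81m^3 + 432m^2 - 5211m - 1782 = ((729/544)m + 243/544)((544/9)m^2 + (2720/9)m - 11968/3) + (0)
Last nonzero remainder: (544/9)m^2 + (2720/9)m - 11968/3. Dividing through by 544/9 gives the monic gcd m^2 + 5m - 66.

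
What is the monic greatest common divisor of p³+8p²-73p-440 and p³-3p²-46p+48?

By polynomial division,
  p³+8p²-73p-440 = (p³-3p²-46p+48) + (11p²-27p-488)
  p³-3p²-46p+48 = ((1/11)p-6/121)(11p²-27p-488) + (-(360/121)p+2880/121)
  11p²-27p-488 = (-(1331/360)p-7381/360)(-(360/121)p+2880/121) + (0)
Last nonzero remainder: -(360/121)p+2880/121. Dividing through by -360/121 gives the monic gcd p-8.

p-8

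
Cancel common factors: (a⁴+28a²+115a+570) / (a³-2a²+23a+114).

Repeated division with remainder:
  a⁴+28a²+115a+570 = (a+2)(a³-2a²+23a+114) + (9a²-45a+342)
  a³-2a²+23a+114 = ((1/9)a+1/3)(9a²-45a+342) + (0)
Last nonzero remainder: 9a²-45a+342. Dividing through by 9 gives the monic gcd a²-5a+38.
Cancel a²-5a+38 from numerator and denominator to get the reduced form.

(a²+5a+15)/(a+3)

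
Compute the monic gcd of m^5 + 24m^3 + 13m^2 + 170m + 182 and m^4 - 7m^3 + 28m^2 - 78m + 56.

m^2 - 2m + 14

By polynomial division,
  m^5 + 24m^3 + 13m^2 + 170m + 182 = (m + 7)(m^4 - 7m^3 + 28m^2 - 78m + 56) + (45m^3 - 105m^2 + 660m - 210)
  m^4 - 7m^3 + 28m^2 - 78m + 56 = ((1/45)m - 14/135)(45m^3 - 105m^2 + 660m - 210) + ((22/9)m^2 - (44/9)m + 308/9)
  45m^3 - 105m^2 + 660m - 210 = ((405/22)m - 135/22)((22/9)m^2 - (44/9)m + 308/9) + (0)
Last nonzero remainder: (22/9)m^2 - (44/9)m + 308/9. Dividing through by 22/9 gives the monic gcd m^2 - 2m + 14.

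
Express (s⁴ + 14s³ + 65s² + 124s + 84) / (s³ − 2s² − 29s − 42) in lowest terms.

(s² + 9s + 14)/(s − 7)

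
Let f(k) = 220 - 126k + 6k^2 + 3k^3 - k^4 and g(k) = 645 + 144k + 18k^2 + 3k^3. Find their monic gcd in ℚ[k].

Repeated division with remainder:
  -k^4 + 3k^3 + 6k^2 - 126k + 220 = (-(1/3)k + 3)(3k^3 + 18k^2 + 144k + 645) + (-343k - 1715)
  3k^3 + 18k^2 + 144k + 645 = (-(3/343)k^2 - (3/343)k - 129/343)(-343k - 1715) + (0)
Last nonzero remainder: -343k - 1715. Dividing through by -343 gives the monic gcd k + 5.

5 + k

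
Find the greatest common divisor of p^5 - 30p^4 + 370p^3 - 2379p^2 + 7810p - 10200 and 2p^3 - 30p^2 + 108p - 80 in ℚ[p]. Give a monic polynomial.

p^2 - 14p + 40

By polynomial division,
  p^5 - 30p^4 + 370p^3 - 2379p^2 + 7810p - 10200 = ((1/2)p^2 - (15/2)p + 91/2)(2p^3 - 30p^2 + 108p - 80) + (-164p^2 + 2296p - 6560)
  2p^3 - 30p^2 + 108p - 80 = (-(1/82)p + 1/82)(-164p^2 + 2296p - 6560) + (0)
Last nonzero remainder: -164p^2 + 2296p - 6560. Dividing through by -164 gives the monic gcd p^2 - 14p + 40.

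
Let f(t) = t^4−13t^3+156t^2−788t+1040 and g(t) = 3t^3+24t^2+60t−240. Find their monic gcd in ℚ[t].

By polynomial division,
  t^4−13t^3+156t^2−788t+1040 = ((1/3)t−7)(3t^3+24t^2+60t−240) + (304t^2−288t−640)
  3t^3+24t^2+60t−240 = ((3/304)t+255/2888)(304t^2−288t−640) + ((33120/361)t−66240/361)
  304t^2−288t−640 = ((6859/2070)t+722/207)((33120/361)t−66240/361) + (0)
Last nonzero remainder: (33120/361)t−66240/361. Dividing through by 33120/361 gives the monic gcd t−2.

t−2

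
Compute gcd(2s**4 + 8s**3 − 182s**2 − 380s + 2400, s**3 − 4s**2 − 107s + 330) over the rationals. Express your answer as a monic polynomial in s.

Euclidean algorithm in ℚ[s]:
  2s**4 + 8s**3 − 182s**2 − 380s + 2400 = (2s + 16)(s**3 − 4s**2 − 107s + 330) + (96s**2 + 672s − 2880)
  s**3 − 4s**2 − 107s + 330 = ((1/96)s − 11/96)(96s**2 + 672s − 2880) + (0)
Last nonzero remainder: 96s**2 + 672s − 2880. Dividing through by 96 gives the monic gcd s**2 + 7s − 30.

s**2 + 7s − 30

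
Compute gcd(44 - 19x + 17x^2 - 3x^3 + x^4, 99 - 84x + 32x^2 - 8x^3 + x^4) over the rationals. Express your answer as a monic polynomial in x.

Repeated division with remainder:
  x^4 - 3x^3 + 17x^2 - 19x + 44 = (x^4 - 8x^3 + 32x^2 - 84x + 99) + (5x^3 - 15x^2 + 65x - 55)
  x^4 - 8x^3 + 32x^2 - 84x + 99 = ((1/5)x - 1)(5x^3 - 15x^2 + 65x - 55) + (4x^2 - 8x + 44)
  5x^3 - 15x^2 + 65x - 55 = ((5/4)x - 5/4)(4x^2 - 8x + 44) + (0)
Last nonzero remainder: 4x^2 - 8x + 44. Dividing through by 4 gives the monic gcd x^2 - 2x + 11.

11 - 2x + x^2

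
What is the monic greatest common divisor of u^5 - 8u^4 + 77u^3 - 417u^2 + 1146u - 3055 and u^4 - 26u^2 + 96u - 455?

u^3 - 7u^2 + 23u - 65

By polynomial division,
  u^5 - 8u^4 + 77u^3 - 417u^2 + 1146u - 3055 = (u - 8)(u^4 - 26u^2 + 96u - 455) + (103u^3 - 721u^2 + 2369u - 6695)
  u^4 - 26u^2 + 96u - 455 = ((1/103)u + 7/103)(103u^3 - 721u^2 + 2369u - 6695) + (0)
Last nonzero remainder: 103u^3 - 721u^2 + 2369u - 6695. Dividing through by 103 gives the monic gcd u^3 - 7u^2 + 23u - 65.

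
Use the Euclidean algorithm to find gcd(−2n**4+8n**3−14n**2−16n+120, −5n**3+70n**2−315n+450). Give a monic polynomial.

n−3

Euclidean algorithm in ℚ[n]:
  −2n**4+8n**3−14n**2−16n+120 = ((2/5)n+4)(−5n**3+70n**2−315n+450) + (−168n**2+1064n−1680)
  −5n**3+70n**2−315n+450 = ((5/168)n−115/504)(−168n**2+1064n−1680) + (−(200/9)n+200/3)
  −168n**2+1064n−1680 = ((189/25)n−126/5)(−(200/9)n+200/3) + (0)
Last nonzero remainder: −(200/9)n+200/3. Dividing through by −200/9 gives the monic gcd n−3.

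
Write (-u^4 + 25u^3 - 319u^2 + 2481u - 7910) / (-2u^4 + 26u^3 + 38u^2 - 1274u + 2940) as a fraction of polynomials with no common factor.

By polynomial division,
  -u^4 + 25u^3 - 319u^2 + 2481u - 7910 = (1/2)(-2u^4 + 26u^3 + 38u^2 - 1274u + 2940) + (12u^3 - 338u^2 + 3118u - 9380)
  -2u^4 + 26u^3 + 38u^2 - 1274u + 2940 = (-(1/6)u - 91/36)(12u^3 - 338u^2 + 3118u - 9380) + (-(5341/18)u^2 + (90797/18)u - 186935/9)
  12u^3 - 338u^2 + 3118u - 9380 = (-(216/5341)u + 2412/5341)(-(5341/18)u^2 + (90797/18)u - 186935/9) + (0)
Last nonzero remainder: -(5341/18)u^2 + (90797/18)u - 186935/9. Dividing through by -5341/18 gives the monic gcd u^2 - 17u + 70.
Cancel u^2 - 17u + 70 from numerator and denominator to get the reduced form.

(u^2 - 8u + 113)/(2u^2 + 8u - 42)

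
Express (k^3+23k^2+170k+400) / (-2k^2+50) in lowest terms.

(-k^2-18k-80)/(2k-10)

By polynomial division,
  k^3+23k^2+170k+400 = (-(1/2)k-23/2)(-2k^2+50) + (195k+975)
  -2k^2+50 = (-(2/195)k+2/39)(195k+975) + (0)
Last nonzero remainder: 195k+975. Dividing through by 195 gives the monic gcd k+5.
Cancel k+5 from numerator and denominator to get the reduced form.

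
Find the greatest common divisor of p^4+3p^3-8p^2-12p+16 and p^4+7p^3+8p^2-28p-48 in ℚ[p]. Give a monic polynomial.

p^3+4p^2-4p-16

By polynomial division,
  p^4+3p^3-8p^2-12p+16 = (p^4+7p^3+8p^2-28p-48) + (-4p^3-16p^2+16p+64)
  p^4+7p^3+8p^2-28p-48 = (-(1/4)p-3/4)(-4p^3-16p^2+16p+64) + (0)
Last nonzero remainder: -4p^3-16p^2+16p+64. Dividing through by -4 gives the monic gcd p^3+4p^2-4p-16.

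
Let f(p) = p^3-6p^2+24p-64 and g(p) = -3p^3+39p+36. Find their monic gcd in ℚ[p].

p-4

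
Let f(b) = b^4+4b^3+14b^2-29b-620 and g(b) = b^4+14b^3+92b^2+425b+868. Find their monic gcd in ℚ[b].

b^2+3b+31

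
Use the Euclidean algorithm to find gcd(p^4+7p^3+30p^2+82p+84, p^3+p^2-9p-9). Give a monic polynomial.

By polynomial division,
  p^4+7p^3+30p^2+82p+84 = (p+6)(p^3+p^2-9p-9) + (33p^2+145p+138)
  p^3+p^2-9p-9 = ((1/33)p-112/1089)(33p^2+145p+138) + ((1885/1089)p+1885/363)
  33p^2+145p+138 = ((35937/1885)p+50094/1885)((1885/1089)p+1885/363) + (0)
Last nonzero remainder: (1885/1089)p+1885/363. Dividing through by 1885/1089 gives the monic gcd p+3.

p+3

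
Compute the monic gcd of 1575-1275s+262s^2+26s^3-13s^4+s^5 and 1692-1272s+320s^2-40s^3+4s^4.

Apply the Euclidean algorithm:
  s^5-13s^4+26s^3+262s^2-1275s+1575 = ((1/4)s-3/4)(4s^4-40s^3+320s^2-1272s+1692) + (-84s^3+820s^2-2652s+2844)
  4s^4-40s^3+320s^2-1272s+1692 = (-(1/21)s+5/441)(-84s^3+820s^2-2652s+2844) + ((81328/441)s^2-(162656/147)s+81328/49)
  -84s^3+820s^2-2652s+2844 = (-(9261/20332)s+34839/20332)((81328/441)s^2-(162656/147)s+81328/49) + (0)
Last nonzero remainder: (81328/441)s^2-(162656/147)s+81328/49. Dividing through by 81328/441 gives the monic gcd s^2-6s+9.

9-6s+s^2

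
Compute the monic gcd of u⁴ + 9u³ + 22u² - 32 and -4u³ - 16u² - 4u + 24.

u² + u - 2

By polynomial division,
  u⁴ + 9u³ + 22u² - 32 = (-(1/4)u - 5/4)(-4u³ - 16u² - 4u + 24) + (u² + u - 2)
  -4u³ - 16u² - 4u + 24 = (-4u - 12)(u² + u - 2) + (0)
The last nonzero remainder u² + u - 2 is already monic.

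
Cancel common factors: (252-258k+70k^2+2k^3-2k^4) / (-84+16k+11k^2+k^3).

Euclidean algorithm in ℚ[k]:
  -2k^4+2k^3+70k^2-258k+252 = (-2k+24)(k^3+11k^2+16k-84) + (-162k^2-810k+2268)
  k^3+11k^2+16k-84 = (-(1/162)k-1/27)(-162k^2-810k+2268) + (0)
Last nonzero remainder: -162k^2-810k+2268. Dividing through by -162 gives the monic gcd k^2+5k-14.
Cancel k^2+5k-14 from numerator and denominator to get the reduced form.

(-18+12k-2k^2)/(6+k)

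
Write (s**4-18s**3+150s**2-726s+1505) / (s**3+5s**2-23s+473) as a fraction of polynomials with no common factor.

(s**2-12s+35)/(s+11)

By polynomial division,
  s**4-18s**3+150s**2-726s+1505 = (s-23)(s**3+5s**2-23s+473) + (288s**2-1728s+12384)
  s**3+5s**2-23s+473 = ((1/288)s+11/288)(288s**2-1728s+12384) + (0)
Last nonzero remainder: 288s**2-1728s+12384. Dividing through by 288 gives the monic gcd s**2-6s+43.
Cancel s**2-6s+43 from numerator and denominator to get the reduced form.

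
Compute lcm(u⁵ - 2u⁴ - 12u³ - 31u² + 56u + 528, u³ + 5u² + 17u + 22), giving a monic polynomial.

u⁶ - 16u⁴ - 55u³ - 6u² + 640u + 1056

Euclidean algorithm in ℚ[u]:
  u⁵ - 2u⁴ - 12u³ - 31u² + 56u + 528 = (u² - 7u + 6)(u³ + 5u² + 17u + 22) + (36u² + 108u + 396)
  u³ + 5u² + 17u + 22 = ((1/36)u + 1/18)(36u² + 108u + 396) + (0)
Last nonzero remainder: 36u² + 108u + 396. Dividing through by 36 gives the monic gcd u² + 3u + 11.
Then lcm(f, g) = f·g / gcd(f, g); expanding and making the result monic gives the answer.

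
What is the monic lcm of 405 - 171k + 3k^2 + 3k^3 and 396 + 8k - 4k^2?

-1485 + 762k - 68k^2 - 10k^3 + k^4

By polynomial division,
  3k^3 + 3k^2 - 171k + 405 = (-(3/4)k - 9/4)(-4k^2 + 8k + 396) + (144k + 1296)
  -4k^2 + 8k + 396 = (-(1/36)k + 11/36)(144k + 1296) + (0)
Last nonzero remainder: 144k + 1296. Dividing through by 144 gives the monic gcd k + 9.
Then lcm(f, g) = f·g / gcd(f, g); expanding and making the result monic gives the answer.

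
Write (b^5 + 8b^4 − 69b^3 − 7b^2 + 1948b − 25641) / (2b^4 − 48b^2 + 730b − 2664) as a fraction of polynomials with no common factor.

(b^2 + 4b − 77)/(2b − 8)

By polynomial division,
  b^5 + 8b^4 − 69b^3 − 7b^2 + 1948b − 25641 = ((1/2)b + 4)(2b^4 − 48b^2 + 730b − 2664) + (−45b^3 − 180b^2 + 360b − 14985)
  2b^4 − 48b^2 + 730b − 2664 = (−(2/45)b + 8/45)(−45b^3 − 180b^2 + 360b − 14985) + (0)
Last nonzero remainder: −45b^3 − 180b^2 + 360b − 14985. Dividing through by −45 gives the monic gcd b^3 + 4b^2 − 8b + 333.
Cancel b^3 + 4b^2 − 8b + 333 from numerator and denominator to get the reduced form.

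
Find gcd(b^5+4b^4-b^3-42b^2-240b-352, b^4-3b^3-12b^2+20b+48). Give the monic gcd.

Repeated division with remainder:
  b^5+4b^4-b^3-42b^2-240b-352 = (b+7)(b^4-3b^3-12b^2+20b+48) + (32b^3+22b^2-428b-688)
  b^4-3b^3-12b^2+20b+48 = ((1/32)b-59/512)(32b^3+22b^2-428b-688) + ((1001/256)b^2-(1001/128)b-1001/32)
  32b^3+22b^2-428b-688 = ((8192/1001)b+22016/1001)((1001/256)b^2-(1001/128)b-1001/32) + (0)
Last nonzero remainder: (1001/256)b^2-(1001/128)b-1001/32. Dividing through by 1001/256 gives the monic gcd b^2-2b-8.

b^2-2b-8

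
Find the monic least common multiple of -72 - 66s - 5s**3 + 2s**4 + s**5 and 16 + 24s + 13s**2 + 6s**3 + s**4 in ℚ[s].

-288 - 336s - 138s**2 - 86s**3 + 3s**4 + s**5 + 3s**6 + s**7

Repeated division with remainder:
  s**5 + 2s**4 - 5s**3 - 66s - 72 = (s - 4)(s**4 + 6s**3 + 13s**2 + 24s + 16) + (6s**3 + 28s**2 + 14s - 8)
  s**4 + 6s**3 + 13s**2 + 24s + 16 = ((1/6)s + 2/9)(6s**3 + 28s**2 + 14s - 8) + ((40/9)s**2 + (200/9)s + 160/9)
  6s**3 + 28s**2 + 14s - 8 = ((27/20)s - 9/20)((40/9)s**2 + (200/9)s + 160/9) + (0)
Last nonzero remainder: (40/9)s**2 + (200/9)s + 160/9. Dividing through by 40/9 gives the monic gcd s**2 + 5s + 4.
Then lcm(f, g) = f·g / gcd(f, g); expanding and making the result monic gives the answer.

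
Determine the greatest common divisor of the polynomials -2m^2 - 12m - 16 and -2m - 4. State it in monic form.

Repeated division with remainder:
  -2m^2 - 12m - 16 = (m + 4)(-2m - 4) + (0)
Last nonzero remainder: -2m - 4. Dividing through by -2 gives the monic gcd m + 2.

m + 2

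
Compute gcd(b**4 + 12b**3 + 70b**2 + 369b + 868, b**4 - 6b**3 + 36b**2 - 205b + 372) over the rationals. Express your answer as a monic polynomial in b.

b**2 + b + 31

By polynomial division,
  b**4 + 12b**3 + 70b**2 + 369b + 868 = (b**4 - 6b**3 + 36b**2 - 205b + 372) + (18b**3 + 34b**2 + 574b + 496)
  b**4 - 6b**3 + 36b**2 - 205b + 372 = ((1/18)b - 71/162)(18b**3 + 34b**2 + 574b + 496) + ((1540/81)b**2 + (1540/81)b + 47740/81)
  18b**3 + 34b**2 + 574b + 496 = ((729/770)b + 324/385)((1540/81)b**2 + (1540/81)b + 47740/81) + (0)
Last nonzero remainder: (1540/81)b**2 + (1540/81)b + 47740/81. Dividing through by 1540/81 gives the monic gcd b**2 + b + 31.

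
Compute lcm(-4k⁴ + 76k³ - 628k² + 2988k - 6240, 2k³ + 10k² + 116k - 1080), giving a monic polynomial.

k⁶ - 9k⁵ + 75k⁴ - 1229k³ + 11046k² - 65076k + 168480

Euclidean algorithm in ℚ[k]:
  -4k⁴ + 76k³ - 628k² + 2988k - 6240 = (-2k + 48)(2k³ + 10k² + 116k - 1080) + (-876k² - 4740k + 45600)
  2k³ + 10k² + 116k - 1080 = (-(1/438)k + 5/5329)(-876k² - 4740k + 45600) + ((1196664/5329)k - 5983320/5329)
  -876k² - 4740k + 45600 = (-(389017/99722)k - 2025020/49861)((1196664/5329)k - 5983320/5329) + (0)
Last nonzero remainder: (1196664/5329)k - 5983320/5329. Dividing through by 1196664/5329 gives the monic gcd k - 5.
Then lcm(f, g) = f·g / gcd(f, g); expanding and making the result monic gives the answer.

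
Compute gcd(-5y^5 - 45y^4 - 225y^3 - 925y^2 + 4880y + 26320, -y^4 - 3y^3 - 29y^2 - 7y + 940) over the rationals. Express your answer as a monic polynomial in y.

y^3 - 2y^2 + 39y - 188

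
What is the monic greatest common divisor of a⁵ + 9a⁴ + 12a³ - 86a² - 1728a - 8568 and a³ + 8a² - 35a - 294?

Apply the Euclidean algorithm:
  a⁵ + 9a⁴ + 12a³ - 86a² - 1728a - 8568 = (a² + a + 39)(a³ + 8a² - 35a - 294) + (-69a² - 69a + 2898)
  a³ + 8a² - 35a - 294 = (-(1/69)a - 7/69)(-69a² - 69a + 2898) + (0)
Last nonzero remainder: -69a² - 69a + 2898. Dividing through by -69 gives the monic gcd a² + a - 42.

a² + a - 42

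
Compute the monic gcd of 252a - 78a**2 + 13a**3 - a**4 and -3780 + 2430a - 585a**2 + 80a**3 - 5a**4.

-252 + 78a - 13a**2 + a**3

Euclidean algorithm in ℚ[a]:
  -a**4 + 13a**3 - 78a**2 + 252a = (1/5)(-5a**4 + 80a**3 - 585a**2 + 2430a - 3780) + (-3a**3 + 39a**2 - 234a + 756)
  -5a**4 + 80a**3 - 585a**2 + 2430a - 3780 = ((5/3)a - 5)(-3a**3 + 39a**2 - 234a + 756) + (0)
Last nonzero remainder: -3a**3 + 39a**2 - 234a + 756. Dividing through by -3 gives the monic gcd a**3 - 13a**2 + 78a - 252.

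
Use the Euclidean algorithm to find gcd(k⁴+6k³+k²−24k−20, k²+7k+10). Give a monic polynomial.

k²+7k+10

Apply the Euclidean algorithm:
  k⁴+6k³+k²−24k−20 = (k²−k−2)(k²+7k+10) + (0)
The last nonzero remainder k²+7k+10 is already monic.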